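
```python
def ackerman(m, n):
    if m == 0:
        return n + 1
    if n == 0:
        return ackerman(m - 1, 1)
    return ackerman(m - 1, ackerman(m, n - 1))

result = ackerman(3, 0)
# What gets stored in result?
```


ackerman(3, 0)
n == 0: return ackerman(2, 1)
= ackerman(2, 1) = 5
= 5


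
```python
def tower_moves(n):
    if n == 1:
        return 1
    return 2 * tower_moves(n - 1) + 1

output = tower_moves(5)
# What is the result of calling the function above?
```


tower_moves(5)
= 2 * tower_moves(4) + 1
= 2 * (2 * tower_moves(3) + 1) + 1
= 2 * (2 * (2 * tower_moves(2) + 1) + 1) + 1
= 2 * (2 * (2 * (2 * tower_moves(1) + 1) + 1) + 1) + 1
Now compute bottom-up:
tower_moves(1) = 1
tower_moves(2) = 2 * 1 + 1 = 3
tower_moves(3) = 2 * 3 + 1 = 7
tower_moves(4) = 2 * 7 + 1 = 15
tower_moves(5) = 2 * 15 + 1 = 31
= 31


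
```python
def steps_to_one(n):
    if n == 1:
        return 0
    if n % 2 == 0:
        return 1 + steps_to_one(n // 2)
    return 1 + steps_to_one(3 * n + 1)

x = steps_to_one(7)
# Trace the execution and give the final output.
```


steps_to_one(7)
7 is odd -> 3*7+1 = 22 -> steps_to_one(22)
22 is even -> steps_to_one(11)
11 is odd -> 3*11+1 = 34 -> steps_to_one(34)
34 is even -> steps_to_one(17)
17 is odd -> 3*17+1 = 52 -> steps_to_one(52)
52 is even -> steps_to_one(26)
26 is even -> steps_to_one(13)
13 is odd -> 3*13+1 = 40 -> steps_to_one(40)
40 is even -> steps_to_one(20)
20 is even -> steps_to_one(10)
10 is even -> steps_to_one(5)
5 is odd -> 3*5+1 = 16 -> steps_to_one(16)
16 is even -> steps_to_one(8)
8 is even -> steps_to_one(4)
4 is even -> steps_to_one(2)
2 is even -> steps_to_one(1)
Reached 1 after 16 steps
= 16


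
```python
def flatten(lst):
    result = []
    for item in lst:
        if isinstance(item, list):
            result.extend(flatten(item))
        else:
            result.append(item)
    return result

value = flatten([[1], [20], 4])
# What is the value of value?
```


flatten([[1], [20], 4])
Processing each element:
  [1] is a list -> flatten recursively -> [1]
  [20] is a list -> flatten recursively -> [20]
  4 is not a list -> append 4
= [1, 20, 4]


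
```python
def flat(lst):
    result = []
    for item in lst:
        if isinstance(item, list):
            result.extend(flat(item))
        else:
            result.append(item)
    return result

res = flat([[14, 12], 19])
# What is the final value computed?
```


flat([[14, 12], 19])
Processing each element:
  [14, 12] is a list -> flat recursively -> [14, 12]
  19 is not a list -> append 19
= [14, 12, 19]


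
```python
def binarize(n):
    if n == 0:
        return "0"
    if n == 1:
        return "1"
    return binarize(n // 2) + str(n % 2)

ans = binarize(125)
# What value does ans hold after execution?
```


binarize(125)
= binarize(62) + "1"
= binarize(31) + "0" + "1"
= binarize(15) + "1" + "0" + "1"
= binarize(7) + "1" + "1" + "0" + "1"
= binarize(3) + "1" + "1" + "1" + "0" + "1"
= binarize(1) + "1" + "1" + "1" + "1" + "0" + "1"
= "1" + "1" + "1" + "1" + "1" + "0" + "1"
= "1111101"


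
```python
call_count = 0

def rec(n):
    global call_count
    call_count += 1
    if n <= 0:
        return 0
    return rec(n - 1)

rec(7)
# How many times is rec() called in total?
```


rec(7) calls rec(6) calls ... calls rec(0)
Total calls: 7 + 1 (for base case) = 8


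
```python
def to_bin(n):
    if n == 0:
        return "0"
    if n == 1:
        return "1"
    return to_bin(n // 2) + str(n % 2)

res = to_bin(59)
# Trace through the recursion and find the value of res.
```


to_bin(59)
= to_bin(29) + "1"
= to_bin(14) + "1" + "1"
= to_bin(7) + "0" + "1" + "1"
= to_bin(3) + "1" + "0" + "1" + "1"
= to_bin(1) + "1" + "1" + "0" + "1" + "1"
= "1" + "1" + "1" + "0" + "1" + "1"
= "111011"


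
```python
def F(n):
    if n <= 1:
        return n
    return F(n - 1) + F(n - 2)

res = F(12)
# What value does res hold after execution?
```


F(12)
= F(11) + F(10)
= (F(10) + F(9)) + F(10)
Computing bottom-up: F(0)=0, F(1)=1, F(2)=1, F(3)=2, F(4)=3, F(5)=5, F(6)=8, F(7)=13, F(8)=21, F(9)=34, F(10)=55, F(11)=89, F(12)=144
= 144


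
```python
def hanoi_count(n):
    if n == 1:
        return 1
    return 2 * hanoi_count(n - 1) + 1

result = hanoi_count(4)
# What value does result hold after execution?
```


hanoi_count(4)
= 2 * hanoi_count(3) + 1
= 2 * (2 * hanoi_count(2) + 1) + 1
= 2 * (2 * (2 * hanoi_count(1) + 1) + 1) + 1
Now compute bottom-up:
hanoi_count(1) = 1
hanoi_count(2) = 2 * 1 + 1 = 3
hanoi_count(3) = 2 * 3 + 1 = 7
hanoi_count(4) = 2 * 7 + 1 = 15
= 15


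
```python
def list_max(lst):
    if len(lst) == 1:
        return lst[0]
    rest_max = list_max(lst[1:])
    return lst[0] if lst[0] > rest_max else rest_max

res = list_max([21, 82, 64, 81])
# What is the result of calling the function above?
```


list_max([21, 82, 64, 81])
= compare 21 with list_max([82, 64, 81])
= compare 82 with list_max([64, 81])
= compare 64 with list_max([81])
Base: list_max([81]) = 81
compare 64 with 81: max = 81
compare 82 with 81: max = 82
compare 21 with 82: max = 82
= 82


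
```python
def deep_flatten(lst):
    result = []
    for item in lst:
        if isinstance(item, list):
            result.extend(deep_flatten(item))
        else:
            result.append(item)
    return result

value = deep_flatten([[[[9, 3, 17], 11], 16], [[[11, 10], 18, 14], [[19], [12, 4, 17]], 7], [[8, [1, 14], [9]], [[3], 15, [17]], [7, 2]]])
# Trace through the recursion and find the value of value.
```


deep_flatten([[[[9, 3, 17], 11], 16], [[[11, 10], 18, 14], [[19], [12, 4, 17]], 7], [[8, [1, 14], [9]], [[3], 15, [17]], [7, 2]]])
Processing each element:
  [[[9, 3, 17], 11], 16] is a list -> deep_flatten recursively -> [9, 3, 17, 11, 16]
  [[[11, 10], 18, 14], [[19], [12, 4, 17]], 7] is a list -> deep_flatten recursively -> [11, 10, 18, 14, 19, 12, 4, 17, 7]
  [[8, [1, 14], [9]], [[3], 15, [17]], [7, 2]] is a list -> deep_flatten recursively -> [8, 1, 14, 9, 3, 15, 17, 7, 2]
= [9, 3, 17, 11, 16, 11, 10, 18, 14, 19, 12, 4, 17, 7, 8, 1, 14, 9, 3, 15, 17, 7, 2]


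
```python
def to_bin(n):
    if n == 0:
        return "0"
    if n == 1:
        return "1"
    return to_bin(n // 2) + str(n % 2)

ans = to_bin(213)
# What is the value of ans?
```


to_bin(213)
= to_bin(106) + "1"
= to_bin(53) + "0" + "1"
= to_bin(26) + "1" + "0" + "1"
= to_bin(13) + "0" + "1" + "0" + "1"
= to_bin(6) + "1" + "0" + "1" + "0" + "1"
= to_bin(3) + "0" + "1" + "0" + "1" + "0" + "1"
= to_bin(1) + "1" + "0" + "1" + "0" + "1" + "0" + "1"
= "1" + "1" + "0" + "1" + "0" + "1" + "0" + "1"
= "11010101"


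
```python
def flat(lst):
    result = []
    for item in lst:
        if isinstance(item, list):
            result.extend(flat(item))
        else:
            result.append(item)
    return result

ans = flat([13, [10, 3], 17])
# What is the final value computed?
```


flat([13, [10, 3], 17])
Processing each element:
  13 is not a list -> append 13
  [10, 3] is a list -> flat recursively -> [10, 3]
  17 is not a list -> append 17
= [13, 10, 3, 17]


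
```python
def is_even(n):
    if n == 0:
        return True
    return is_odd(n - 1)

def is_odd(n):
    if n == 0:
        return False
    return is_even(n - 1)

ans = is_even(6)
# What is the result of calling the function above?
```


is_even(6)
= is_odd(5)
= is_even(4)
= is_odd(3)
= is_even(2)
= is_odd(1)
= is_even(0)
n == 0: return True
= True


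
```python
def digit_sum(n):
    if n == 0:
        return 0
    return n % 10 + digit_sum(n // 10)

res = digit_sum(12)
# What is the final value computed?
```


digit_sum(12)
= 2 + digit_sum(1)
= 2 + 1 + digit_sum(0)
= 2 + 1 + 0
= 3


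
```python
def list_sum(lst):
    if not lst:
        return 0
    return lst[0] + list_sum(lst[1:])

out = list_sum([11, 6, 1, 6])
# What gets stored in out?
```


list_sum([11, 6, 1, 6])
= 11 + list_sum([6, 1, 6])
= 11 + 6 + list_sum([1, 6])
= 11 + 6 + 1 + list_sum([6])
= 11 + 6 + 1 + 6 + list_sum([])
= 11 + 6 + 1 + 6 + 0
= 24


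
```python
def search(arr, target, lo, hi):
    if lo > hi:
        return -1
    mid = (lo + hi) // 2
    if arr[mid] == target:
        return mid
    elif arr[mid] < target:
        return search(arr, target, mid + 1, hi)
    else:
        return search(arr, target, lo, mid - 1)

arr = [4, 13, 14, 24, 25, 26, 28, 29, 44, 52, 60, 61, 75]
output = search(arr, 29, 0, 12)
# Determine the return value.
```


search(arr, 29, 0, 12)
lo=0, hi=12, mid=6, arr[mid]=28
28 < 29, search right half
lo=7, hi=12, mid=9, arr[mid]=52
52 > 29, search left half
lo=7, hi=8, mid=7, arr[mid]=29
arr[7] == 29, found at index 7
= 7


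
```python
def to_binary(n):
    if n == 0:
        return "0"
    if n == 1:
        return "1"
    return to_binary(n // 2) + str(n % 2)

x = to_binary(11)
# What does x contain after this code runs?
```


to_binary(11)
= to_binary(5) + "1"
= to_binary(2) + "1" + "1"
= to_binary(1) + "0" + "1" + "1"
= "1" + "0" + "1" + "1"
= "1011"


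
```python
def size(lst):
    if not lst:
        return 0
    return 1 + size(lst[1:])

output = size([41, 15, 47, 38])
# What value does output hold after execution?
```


size([41, 15, 47, 38])
= 1 + size([15, 47, 38])
= 1 + 1 + size([47, 38])
= 1 + 1 + 1 + size([38])
= 1 + 1 + 1 + 1 + size([])
= 1 + 1 + 1 + 1 + 0
= 4


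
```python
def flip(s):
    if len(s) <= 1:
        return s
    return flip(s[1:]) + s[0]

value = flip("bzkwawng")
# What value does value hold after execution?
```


flip("bzkwawng")
= flip("zkwawng") + "b"
= flip("kwawng") + "z" + "b"
= flip("wawng") + "k" + "z" + "b"
= flip("awng") + "w" + "k" + "z" + "b"
= flip("wng") + "a" + "w" + "k" + "z" + "b"
= flip("ng") + "w" + "a" + "w" + "k" + "z" + "b"
= flip("g") + "n" + "w" + "a" + "w" + "k" + "z" + "b"
= "g" + "n" + "w" + "a" + "w" + "k" + "z" + "b"
= "gnwawkzb"


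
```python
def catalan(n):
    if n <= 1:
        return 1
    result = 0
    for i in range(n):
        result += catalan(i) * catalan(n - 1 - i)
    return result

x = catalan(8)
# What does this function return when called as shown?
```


catalan(8)
= sum of catalan(i) * catalan(8-1-i) for i in 0..7
First compute sub-values bottom-up:
  catalan(0) = 1, catalan(1) = 1
  catalan(2) = 1*1 + 1*1 = 2
  catalan(3) = 1*2 + 1*1 + 2*1 = 5
  catalan(4) = 1*5 + 1*2 + 2*1 + 5*1 = 14
  catalan(5) = 1*14 + 1*5 + 2*2 + 5*1 + 14*1 = 42
  catalan(6) = 1*42 + 1*14 + 2*5 + 5*2 + 14*1 + 42*1 = 132
  catalan(7) = 1*132 + 1*42 + 2*14 + 5*5 + 14*2 + 42*1 + 132*1 = 429
Now catalan(8):
  catalan(0)*catalan(7) = 1*429 = 429
  catalan(1)*catalan(6) = 1*132 = 132
  catalan(2)*catalan(5) = 2*42 = 84
  catalan(3)*catalan(4) = 5*14 = 70
  catalan(4)*catalan(3) = 14*5 = 70
  catalan(5)*catalan(2) = 42*2 = 84
  catalan(6)*catalan(1) = 132*1 = 132
  catalan(7)*catalan(0) = 429*1 = 429
= 429 + 132 + 84 + 70 + 70 + 84 + 132 + 429
= 1430


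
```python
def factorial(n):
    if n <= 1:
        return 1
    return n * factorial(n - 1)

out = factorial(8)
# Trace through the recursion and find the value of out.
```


factorial(8)
= 8 * factorial(7)
= 8 * 7 * factorial(6)
= 8 * 7 * 6 * factorial(5)
= 8 * 7 * 6 * 5 * factorial(4)
= 8 * 7 * 6 * 5 * 4 * factorial(3)
= 8 * 7 * 6 * 5 * 4 * 3 * factorial(2)
= 8 * 7 * 6 * 5 * 4 * 3 * 2 * factorial(1)
= 8 * 7 * 6 * 5 * 4 * 3 * 2 * 1
= 40320


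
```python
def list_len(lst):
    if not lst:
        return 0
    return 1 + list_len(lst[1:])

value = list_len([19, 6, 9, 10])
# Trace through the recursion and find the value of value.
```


list_len([19, 6, 9, 10])
= 1 + list_len([6, 9, 10])
= 1 + 1 + list_len([9, 10])
= 1 + 1 + 1 + list_len([10])
= 1 + 1 + 1 + 1 + list_len([])
= 1 + 1 + 1 + 1 + 0
= 4


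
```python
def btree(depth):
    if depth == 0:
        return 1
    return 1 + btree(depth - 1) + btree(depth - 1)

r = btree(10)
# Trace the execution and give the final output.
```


btree(10)
= 1 + btree(9) + btree(9)
= 1 + 2 * btree(9)
btree(k) = 2^(k+1) - 1
btree(0) = 1
btree(1) = 3
btree(2) = 7
btree(3) = 15
btree(4) = 31
btree(10) = 2^11 - 1 = 2047


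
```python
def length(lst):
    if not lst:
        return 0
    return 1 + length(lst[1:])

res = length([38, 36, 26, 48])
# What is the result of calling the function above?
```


length([38, 36, 26, 48])
= 1 + length([36, 26, 48])
= 1 + 1 + length([26, 48])
= 1 + 1 + 1 + length([48])
= 1 + 1 + 1 + 1 + length([])
= 1 + 1 + 1 + 1 + 0
= 4


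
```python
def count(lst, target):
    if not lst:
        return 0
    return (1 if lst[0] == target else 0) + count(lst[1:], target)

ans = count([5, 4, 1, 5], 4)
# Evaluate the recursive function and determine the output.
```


count([5, 4, 1, 5], 4)
lst[0]=5 != 4: 0 + count([4, 1, 5], 4)
lst[0]=4 == 4: 1 + count([1, 5], 4)
lst[0]=1 != 4: 0 + count([5], 4)
lst[0]=5 != 4: 0 + count([], 4)
= 1


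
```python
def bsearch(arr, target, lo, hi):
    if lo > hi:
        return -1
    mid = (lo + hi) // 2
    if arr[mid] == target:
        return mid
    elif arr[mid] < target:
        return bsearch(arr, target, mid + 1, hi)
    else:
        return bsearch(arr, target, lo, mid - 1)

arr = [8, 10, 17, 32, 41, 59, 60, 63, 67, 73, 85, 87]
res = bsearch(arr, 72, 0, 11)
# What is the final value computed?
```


bsearch(arr, 72, 0, 11)
lo=0, hi=11, mid=5, arr[mid]=59
59 < 72, search right half
lo=6, hi=11, mid=8, arr[mid]=67
67 < 72, search right half
lo=9, hi=11, mid=10, arr[mid]=85
85 > 72, search left half
lo=9, hi=9, mid=9, arr[mid]=73
73 > 72, search left half
lo > hi, target not found, return -1
= -1


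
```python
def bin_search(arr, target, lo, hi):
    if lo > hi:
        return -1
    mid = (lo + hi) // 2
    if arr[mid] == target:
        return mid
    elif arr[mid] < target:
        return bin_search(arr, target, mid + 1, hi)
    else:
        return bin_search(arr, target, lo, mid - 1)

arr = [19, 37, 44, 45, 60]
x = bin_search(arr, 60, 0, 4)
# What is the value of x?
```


bin_search(arr, 60, 0, 4)
lo=0, hi=4, mid=2, arr[mid]=44
44 < 60, search right half
lo=3, hi=4, mid=3, arr[mid]=45
45 < 60, search right half
lo=4, hi=4, mid=4, arr[mid]=60
arr[4] == 60, found at index 4
= 4


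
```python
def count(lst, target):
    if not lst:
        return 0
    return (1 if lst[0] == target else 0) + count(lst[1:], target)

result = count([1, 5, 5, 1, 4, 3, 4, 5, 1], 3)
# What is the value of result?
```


count([1, 5, 5, 1, 4, 3, 4, 5, 1], 3)
lst[0]=1 != 3: 0 + count([5, 5, 1, 4, 3, 4, 5, 1], 3)
lst[0]=5 != 3: 0 + count([5, 1, 4, 3, 4, 5, 1], 3)
lst[0]=5 != 3: 0 + count([1, 4, 3, 4, 5, 1], 3)
lst[0]=1 != 3: 0 + count([4, 3, 4, 5, 1], 3)
lst[0]=4 != 3: 0 + count([3, 4, 5, 1], 3)
lst[0]=3 == 3: 1 + count([4, 5, 1], 3)
lst[0]=4 != 3: 0 + count([5, 1], 3)
lst[0]=5 != 3: 0 + count([1], 3)
lst[0]=1 != 3: 0 + count([], 3)
= 1


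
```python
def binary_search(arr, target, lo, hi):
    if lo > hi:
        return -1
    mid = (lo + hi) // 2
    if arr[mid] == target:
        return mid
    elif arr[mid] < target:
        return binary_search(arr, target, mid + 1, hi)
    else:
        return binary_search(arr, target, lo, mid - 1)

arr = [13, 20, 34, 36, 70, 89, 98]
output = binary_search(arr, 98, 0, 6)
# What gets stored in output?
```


binary_search(arr, 98, 0, 6)
lo=0, hi=6, mid=3, arr[mid]=36
36 < 98, search right half
lo=4, hi=6, mid=5, arr[mid]=89
89 < 98, search right half
lo=6, hi=6, mid=6, arr[mid]=98
arr[6] == 98, found at index 6
= 6


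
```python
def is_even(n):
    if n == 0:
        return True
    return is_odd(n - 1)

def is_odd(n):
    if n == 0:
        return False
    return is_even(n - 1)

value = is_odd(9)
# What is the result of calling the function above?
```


is_odd(9)
= is_even(8)
= is_odd(7)
= is_even(6)
= is_odd(5)
= is_even(4)
= is_odd(3)
= is_even(2)
= is_odd(1)
= is_even(0)
n == 0: return True
= True


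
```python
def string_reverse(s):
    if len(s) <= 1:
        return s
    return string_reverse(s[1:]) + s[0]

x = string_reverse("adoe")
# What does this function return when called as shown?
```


string_reverse("adoe")
= string_reverse("doe") + "a"
= string_reverse("oe") + "d" + "a"
= string_reverse("e") + "o" + "d" + "a"
= "e" + "o" + "d" + "a"
= "eoda"


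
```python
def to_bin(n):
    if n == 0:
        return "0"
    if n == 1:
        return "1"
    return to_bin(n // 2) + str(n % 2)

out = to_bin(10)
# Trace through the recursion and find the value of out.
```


to_bin(10)
= to_bin(5) + "0"
= to_bin(2) + "1" + "0"
= to_bin(1) + "0" + "1" + "0"
= "1" + "0" + "1" + "0"
= "1010"


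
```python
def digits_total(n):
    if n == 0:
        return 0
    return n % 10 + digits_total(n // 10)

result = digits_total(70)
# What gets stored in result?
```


digits_total(70)
= 0 + digits_total(7)
= 0 + 7 + digits_total(0)
= 0 + 7 + 0
= 7


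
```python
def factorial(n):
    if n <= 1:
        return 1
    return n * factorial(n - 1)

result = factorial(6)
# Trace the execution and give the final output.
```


factorial(6)
= 6 * factorial(5)
= 6 * 5 * factorial(4)
= 6 * 5 * 4 * factorial(3)
= 6 * 5 * 4 * 3 * factorial(2)
= 6 * 5 * 4 * 3 * 2 * factorial(1)
= 6 * 5 * 4 * 3 * 2 * 1
= 720


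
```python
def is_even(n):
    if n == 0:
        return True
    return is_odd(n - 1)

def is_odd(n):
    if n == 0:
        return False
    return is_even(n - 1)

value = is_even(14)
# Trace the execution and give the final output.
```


is_even(14)
= is_odd(13)
= is_even(12)
= is_odd(11)
= is_even(10)
= is_odd(9)
= is_even(8)
= is_odd(7)
= is_even(6)
= is_odd(5)
= is_even(4)
= is_odd(3)
= is_even(2)
= is_odd(1)
= is_even(0)
n == 0: return True
= True


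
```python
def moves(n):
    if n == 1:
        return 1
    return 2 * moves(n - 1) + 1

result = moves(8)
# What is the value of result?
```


moves(8)
= 2 * moves(7) + 1
= 2 * (2 * moves(6) + 1) + 1
= 2 * (2 * (2 * moves(5) + 1) + 1) + 1
= 2 * (2 * (2 * (2 * moves(4) + 1) + 1) + 1) + 1
= 2 * (2 * (2 * (2 * (2 * moves(3) + 1) + 1) + 1) + 1) + 1
= 2 * (2 * (2 * (2 * (2 * (2 * moves(2) + 1) + 1) + 1) + 1) + 1) + 1
= 2 * (2 * (2 * (2 * (2 * (2 * (2 * moves(1) + 1) + 1) + 1) + 1) + 1) + 1) + 1
Now compute bottom-up:
moves(1) = 1
moves(2) = 2 * 1 + 1 = 3
moves(3) = 2 * 3 + 1 = 7
moves(4) = 2 * 7 + 1 = 15
moves(5) = 2 * 15 + 1 = 31
moves(6) = 2 * 31 + 1 = 63
moves(7) = 2 * 63 + 1 = 127
moves(8) = 2 * 127 + 1 = 255
= 255


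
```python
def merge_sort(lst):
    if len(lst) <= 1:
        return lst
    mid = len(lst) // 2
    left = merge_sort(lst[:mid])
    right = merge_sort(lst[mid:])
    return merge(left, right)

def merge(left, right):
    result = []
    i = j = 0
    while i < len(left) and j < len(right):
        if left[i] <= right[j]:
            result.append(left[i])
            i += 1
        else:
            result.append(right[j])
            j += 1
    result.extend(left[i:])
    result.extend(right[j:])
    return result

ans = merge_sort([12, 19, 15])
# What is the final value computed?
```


merge_sort([12, 19, 15])
Split into [12] and [19, 15]
Left sorted: [12]
Right sorted: [15, 19]
Merge [12] and [15, 19]
= [12, 15, 19]


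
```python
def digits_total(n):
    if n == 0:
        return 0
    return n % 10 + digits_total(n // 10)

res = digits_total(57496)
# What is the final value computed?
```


digits_total(57496)
= 6 + digits_total(5749)
= 6 + 9 + digits_total(574)
= 6 + 9 + 4 + digits_total(57)
= 6 + 9 + 4 + 7 + digits_total(5)
= 6 + 9 + 4 + 7 + 5 + digits_total(0)
= 6 + 9 + 4 + 7 + 5 + 0
= 31


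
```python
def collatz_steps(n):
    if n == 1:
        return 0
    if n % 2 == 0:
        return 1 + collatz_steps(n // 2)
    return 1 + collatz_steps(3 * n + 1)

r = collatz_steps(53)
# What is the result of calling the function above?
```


collatz_steps(53)
53 is odd -> 3*53+1 = 160 -> collatz_steps(160)
160 is even -> collatz_steps(80)
80 is even -> collatz_steps(40)
40 is even -> collatz_steps(20)
20 is even -> collatz_steps(10)
10 is even -> collatz_steps(5)
5 is odd -> 3*5+1 = 16 -> collatz_steps(16)
16 is even -> collatz_steps(8)
8 is even -> collatz_steps(4)
4 is even -> collatz_steps(2)
2 is even -> collatz_steps(1)
Reached 1 after 11 steps
= 11


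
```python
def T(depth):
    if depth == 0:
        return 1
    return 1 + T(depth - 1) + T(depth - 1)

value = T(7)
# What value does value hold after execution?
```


T(7)
= 1 + T(6) + T(6)
= 1 + 2 * T(6)
T(k) = 2^(k+1) - 1
T(0) = 1
T(1) = 3
T(2) = 7
T(3) = 15
T(4) = 31
T(7) = 2^8 - 1 = 255


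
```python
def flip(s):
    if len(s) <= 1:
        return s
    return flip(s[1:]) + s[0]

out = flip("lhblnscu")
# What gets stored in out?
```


flip("lhblnscu")
= flip("hblnscu") + "l"
= flip("blnscu") + "h" + "l"
= flip("lnscu") + "b" + "h" + "l"
= flip("nscu") + "l" + "b" + "h" + "l"
= flip("scu") + "n" + "l" + "b" + "h" + "l"
= flip("cu") + "s" + "n" + "l" + "b" + "h" + "l"
= flip("u") + "c" + "s" + "n" + "l" + "b" + "h" + "l"
= "u" + "c" + "s" + "n" + "l" + "b" + "h" + "l"
= "ucsnlbhl"


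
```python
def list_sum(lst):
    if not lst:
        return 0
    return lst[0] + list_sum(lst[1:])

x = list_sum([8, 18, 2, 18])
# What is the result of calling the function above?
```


list_sum([8, 18, 2, 18])
= 8 + list_sum([18, 2, 18])
= 8 + 18 + list_sum([2, 18])
= 8 + 18 + 2 + list_sum([18])
= 8 + 18 + 2 + 18 + list_sum([])
= 8 + 18 + 2 + 18 + 0
= 46


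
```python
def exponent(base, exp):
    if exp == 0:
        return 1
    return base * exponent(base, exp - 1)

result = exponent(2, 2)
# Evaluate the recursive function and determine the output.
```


exponent(2, 2)
= 2 * exponent(2, 1)
= 2 * 2 * exponent(2, 0)
= 2 * 2 * 1
= 4


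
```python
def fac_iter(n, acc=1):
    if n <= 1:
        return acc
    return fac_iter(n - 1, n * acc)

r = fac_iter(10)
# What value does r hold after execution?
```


fac_iter(10, 1)
= fac_iter(9, 10 * 1) = fac_iter(9, 10)
= fac_iter(8, 9 * 10) = fac_iter(8, 90)
= fac_iter(7, 8 * 90) = fac_iter(7, 720)
= fac_iter(6, 7 * 720) = fac_iter(6, 5040)
= fac_iter(5, 6 * 5040) = fac_iter(5, 30240)
= fac_iter(4, 5 * 30240) = fac_iter(4, 151200)
= fac_iter(3, 4 * 151200) = fac_iter(3, 604800)
= fac_iter(2, 3 * 604800) = fac_iter(2, 1814400)
= fac_iter(1, 2 * 1814400) = fac_iter(1, 3628800)
n <= 1, return acc = 3628800


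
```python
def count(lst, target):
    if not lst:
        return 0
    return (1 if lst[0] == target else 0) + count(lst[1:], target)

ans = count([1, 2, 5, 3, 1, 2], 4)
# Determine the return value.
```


count([1, 2, 5, 3, 1, 2], 4)
lst[0]=1 != 4: 0 + count([2, 5, 3, 1, 2], 4)
lst[0]=2 != 4: 0 + count([5, 3, 1, 2], 4)
lst[0]=5 != 4: 0 + count([3, 1, 2], 4)
lst[0]=3 != 4: 0 + count([1, 2], 4)
lst[0]=1 != 4: 0 + count([2], 4)
lst[0]=2 != 4: 0 + count([], 4)
= 0


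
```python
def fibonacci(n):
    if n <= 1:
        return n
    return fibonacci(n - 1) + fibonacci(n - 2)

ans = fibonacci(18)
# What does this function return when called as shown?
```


fibonacci(18)
= fibonacci(17) + fibonacci(16)
= (fibonacci(16) + fibonacci(15)) + fibonacci(16)
Computing bottom-up: fibonacci(0)=0, fibonacci(1)=1, fibonacci(2)=1, fibonacci(3)=2, fibonacci(4)=3, fibonacci(5)=5, fibonacci(6)=8, fibonacci(7)=13, fibonacci(8)=21, fibonacci(9)=34, fibonacci(10)=55, fibonacci(11)=89, fibonacci(12)=144, fibonacci(13)=233, fibonacci(14)=377, fibonacci(15)=610, fibonacci(16)=987, fibonacci(17)=1597, fibonacci(18)=2584
= 2584


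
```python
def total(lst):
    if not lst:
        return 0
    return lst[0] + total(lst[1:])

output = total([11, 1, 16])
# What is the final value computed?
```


total([11, 1, 16])
= 11 + total([1, 16])
= 11 + 1 + total([16])
= 11 + 1 + 16 + total([])
= 11 + 1 + 16 + 0
= 28


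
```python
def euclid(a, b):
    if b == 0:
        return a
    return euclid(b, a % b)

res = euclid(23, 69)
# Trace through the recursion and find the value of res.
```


euclid(23, 69)
= euclid(69, 23 % 69) = euclid(69, 23)
= euclid(23, 69 % 23) = euclid(23, 0)
b == 0, return a = 23


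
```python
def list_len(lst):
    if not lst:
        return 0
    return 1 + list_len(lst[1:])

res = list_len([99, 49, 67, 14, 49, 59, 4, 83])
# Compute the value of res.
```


list_len([99, 49, 67, 14, 49, 59, 4, 83])
= 1 + list_len([49, 67, 14, 49, 59, 4, 83])
= 1 + 1 + list_len([67, 14, 49, 59, 4, 83])
= 1 + 1 + 1 + list_len([14, 49, 59, 4, 83])
= 1 + 1 + 1 + 1 + list_len([49, 59, 4, 83])
= 1 + 1 + 1 + 1 + 1 + list_len([59, 4, 83])
= 1 + 1 + 1 + 1 + 1 + 1 + list_len([4, 83])
= 1 + 1 + 1 + 1 + 1 + 1 + 1 + list_len([83])
= 1 + 1 + 1 + 1 + 1 + 1 + 1 + 1 + list_len([])
= 1 + 1 + 1 + 1 + 1 + 1 + 1 + 1 + 0
= 8


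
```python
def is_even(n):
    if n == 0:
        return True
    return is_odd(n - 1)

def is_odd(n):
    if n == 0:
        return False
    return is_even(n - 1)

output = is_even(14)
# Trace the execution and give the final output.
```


is_even(14)
= is_odd(13)
= is_even(12)
= is_odd(11)
= is_even(10)
= is_odd(9)
= is_even(8)
= is_odd(7)
= is_even(6)
= is_odd(5)
= is_even(4)
= is_odd(3)
= is_even(2)
= is_odd(1)
= is_even(0)
n == 0: return True
= True


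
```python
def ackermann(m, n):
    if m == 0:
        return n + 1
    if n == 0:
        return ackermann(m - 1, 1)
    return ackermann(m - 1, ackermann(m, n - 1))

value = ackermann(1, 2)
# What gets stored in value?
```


ackermann(1, 2)
= ackermann(0, ackermann(1, 1))
First compute ackermann(1, 1) = 3
= ackermann(0, 3)
= 4


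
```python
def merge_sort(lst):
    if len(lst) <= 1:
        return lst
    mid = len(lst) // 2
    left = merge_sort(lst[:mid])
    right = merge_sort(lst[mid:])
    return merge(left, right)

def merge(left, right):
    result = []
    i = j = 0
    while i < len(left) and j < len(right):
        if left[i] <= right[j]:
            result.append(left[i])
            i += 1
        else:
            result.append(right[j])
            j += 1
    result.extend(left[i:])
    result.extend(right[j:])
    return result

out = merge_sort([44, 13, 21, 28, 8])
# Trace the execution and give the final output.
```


merge_sort([44, 13, 21, 28, 8])
Split into [44, 13] and [21, 28, 8]
Left sorted: [13, 44]
Right sorted: [8, 21, 28]
Merge [13, 44] and [8, 21, 28]
= [8, 13, 21, 28, 44]


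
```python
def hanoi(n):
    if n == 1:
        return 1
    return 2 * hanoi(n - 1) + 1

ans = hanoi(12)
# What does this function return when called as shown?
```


hanoi(12)
= 2 * hanoi(11) + 1
= 2 * (2 * hanoi(10) + 1) + 1
= 2 * (2 * (2 * hanoi(9) + 1) + 1) + 1
= 2 * (2 * (2 * (2 * hanoi(8) + 1) + 1) + 1) + 1
= 2 * (2 * (2 * (2 * (2 * hanoi(7) + 1) + 1) + 1) + 1) + 1
= 2 * (2 * (2 * (2 * (2 * (2 * hanoi(6) + 1) + 1) + 1) + 1) + 1) + 1
= 2 * (2 * (2 * (2 * (2 * (2 * (2 * hanoi(5) + 1) + 1) + 1) + 1) + 1) + 1) + 1
= 2 * (2 * (2 * (2 * (2 * (2 * (2 * (2 * hanoi(4) + 1) + 1) + 1) + 1) + 1) + 1) + 1) + 1
= 2 * (2 * (2 * (2 * (2 * (2 * (2 * (2 * (2 * hanoi(3) + 1) + 1) + 1) + 1) + 1) + 1) + 1) + 1) + 1
= 2 * (2 * (2 * (2 * (2 * (2 * (2 * (2 * (2 * (2 * hanoi(2) + 1) + 1) + 1) + 1) + 1) + 1) + 1) + 1) + 1) + 1
= 2 * (2 * (2 * (2 * (2 * (2 * (2 * (2 * (2 * (2 * (2 * hanoi(1) + 1) + 1) + 1) + 1) + 1) + 1) + 1) + 1) + 1) + 1) + 1
Now compute bottom-up:
hanoi(1) = 1
hanoi(2) = 2 * 1 + 1 = 3
hanoi(3) = 2 * 3 + 1 = 7
hanoi(4) = 2 * 7 + 1 = 15
hanoi(5) = 2 * 15 + 1 = 31
hanoi(6) = 2 * 31 + 1 = 63
hanoi(7) = 2 * 63 + 1 = 127
hanoi(8) = 2 * 127 + 1 = 255
hanoi(9) = 2 * 255 + 1 = 511
hanoi(10) = 2 * 511 + 1 = 1023
hanoi(11) = 2 * 1023 + 1 = 2047
hanoi(12) = 2 * 2047 + 1 = 4095
= 4095


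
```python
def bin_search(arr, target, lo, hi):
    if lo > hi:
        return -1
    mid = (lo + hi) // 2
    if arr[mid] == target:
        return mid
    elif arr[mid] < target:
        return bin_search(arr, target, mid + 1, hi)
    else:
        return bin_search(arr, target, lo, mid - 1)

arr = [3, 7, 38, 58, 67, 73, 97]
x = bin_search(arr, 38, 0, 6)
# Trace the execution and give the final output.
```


bin_search(arr, 38, 0, 6)
lo=0, hi=6, mid=3, arr[mid]=58
58 > 38, search left half
lo=0, hi=2, mid=1, arr[mid]=7
7 < 38, search right half
lo=2, hi=2, mid=2, arr[mid]=38
arr[2] == 38, found at index 2
= 2


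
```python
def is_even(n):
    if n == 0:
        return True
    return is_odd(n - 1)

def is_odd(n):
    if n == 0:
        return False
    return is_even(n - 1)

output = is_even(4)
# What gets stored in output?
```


is_even(4)
= is_odd(3)
= is_even(2)
= is_odd(1)
= is_even(0)
n == 0: return True
= True


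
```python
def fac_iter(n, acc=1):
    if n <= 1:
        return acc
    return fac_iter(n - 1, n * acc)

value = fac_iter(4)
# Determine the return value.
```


fac_iter(4, 1)
= fac_iter(3, 4 * 1) = fac_iter(3, 4)
= fac_iter(2, 3 * 4) = fac_iter(2, 12)
= fac_iter(1, 2 * 12) = fac_iter(1, 24)
n <= 1, return acc = 24


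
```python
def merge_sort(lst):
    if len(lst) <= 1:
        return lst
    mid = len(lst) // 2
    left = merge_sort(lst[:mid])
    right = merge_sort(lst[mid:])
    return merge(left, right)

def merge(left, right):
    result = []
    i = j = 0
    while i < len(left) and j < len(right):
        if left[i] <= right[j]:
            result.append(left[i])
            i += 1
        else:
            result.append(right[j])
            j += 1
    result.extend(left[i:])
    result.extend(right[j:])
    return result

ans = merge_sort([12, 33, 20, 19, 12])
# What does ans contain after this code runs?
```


merge_sort([12, 33, 20, 19, 12])
Split into [12, 33] and [20, 19, 12]
Left sorted: [12, 33]
Right sorted: [12, 19, 20]
Merge [12, 33] and [12, 19, 20]
= [12, 12, 19, 20, 33]


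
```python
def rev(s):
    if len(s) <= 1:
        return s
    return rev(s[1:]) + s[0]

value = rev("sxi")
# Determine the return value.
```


rev("sxi")
= rev("xi") + "s"
= rev("i") + "x" + "s"
= "i" + "x" + "s"
= "ixs"


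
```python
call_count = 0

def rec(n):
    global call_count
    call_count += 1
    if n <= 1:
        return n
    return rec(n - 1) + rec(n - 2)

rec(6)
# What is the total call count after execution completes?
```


rec(6) calls rec(5) and rec(4); each non-base call branches into two more.
Let C(k) = total number of calls made by rec(k), including the call to rec(k) itself.
Base cases: C(0) = 1, C(1) = 1
Recurrence: C(k) = 1 + C(k-1) + C(k-2)
  C(2) = 1 + C(1) + C(0) = 1 + 1 + 1 = 3
  C(3) = 1 + C(2) + C(1) = 1 + 3 + 1 = 5
  C(4) = 1 + C(3) + C(2) = 1 + 5 + 3 = 9
  C(5) = 1 + C(4) + C(3) = 1 + 9 + 5 = 15
  C(6) = 1 + C(5) + C(4) = 1 + 15 + 9 = 25
Total calls = C(6) = 25


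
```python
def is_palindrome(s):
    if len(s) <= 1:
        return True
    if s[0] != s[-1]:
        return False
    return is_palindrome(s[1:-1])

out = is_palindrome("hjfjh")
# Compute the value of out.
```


is_palindrome("hjfjh")
"hjfjh": s[0]='h' == s[-1]='h' -> is_palindrome("jfj")
"jfj": s[0]='j' == s[-1]='j' -> is_palindrome("f")
"f": len <= 1 -> True
= True


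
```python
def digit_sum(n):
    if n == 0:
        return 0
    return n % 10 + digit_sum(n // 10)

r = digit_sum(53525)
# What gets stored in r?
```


digit_sum(53525)
= 5 + digit_sum(5352)
= 5 + 2 + digit_sum(535)
= 5 + 2 + 5 + digit_sum(53)
= 5 + 2 + 5 + 3 + digit_sum(5)
= 5 + 2 + 5 + 3 + 5 + digit_sum(0)
= 5 + 2 + 5 + 3 + 5 + 0
= 20


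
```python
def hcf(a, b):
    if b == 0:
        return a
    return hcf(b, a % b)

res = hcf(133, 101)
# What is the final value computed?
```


hcf(133, 101)
= hcf(101, 133 % 101) = hcf(101, 32)
= hcf(32, 101 % 32) = hcf(32, 5)
= hcf(5, 32 % 5) = hcf(5, 2)
= hcf(2, 5 % 2) = hcf(2, 1)
= hcf(1, 2 % 1) = hcf(1, 0)
b == 0, return a = 1


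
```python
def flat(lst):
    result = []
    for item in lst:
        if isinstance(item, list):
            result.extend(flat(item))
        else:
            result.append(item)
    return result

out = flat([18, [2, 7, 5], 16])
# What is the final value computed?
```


flat([18, [2, 7, 5], 16])
Processing each element:
  18 is not a list -> append 18
  [2, 7, 5] is a list -> flat recursively -> [2, 7, 5]
  16 is not a list -> append 16
= [18, 2, 7, 5, 16]


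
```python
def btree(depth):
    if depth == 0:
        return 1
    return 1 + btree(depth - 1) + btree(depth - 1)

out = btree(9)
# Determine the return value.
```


btree(9)
= 1 + btree(8) + btree(8)
= 1 + 2 * btree(8)
btree(k) = 2^(k+1) - 1
btree(0) = 1
btree(1) = 3
btree(2) = 7
btree(3) = 15
btree(4) = 31
btree(9) = 2^10 - 1 = 1023


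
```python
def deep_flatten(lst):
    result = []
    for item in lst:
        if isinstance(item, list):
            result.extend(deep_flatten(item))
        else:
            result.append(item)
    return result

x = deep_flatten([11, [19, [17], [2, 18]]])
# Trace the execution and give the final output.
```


deep_flatten([11, [19, [17], [2, 18]]])
Processing each element:
  11 is not a list -> append 11
  [19, [17], [2, 18]] is a list -> deep_flatten recursively -> [19, 17, 2, 18]
= [11, 19, 17, 2, 18]


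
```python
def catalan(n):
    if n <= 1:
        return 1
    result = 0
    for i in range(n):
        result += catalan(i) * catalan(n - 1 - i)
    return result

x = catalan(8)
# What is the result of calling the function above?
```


catalan(8)
= sum of catalan(i) * catalan(8-1-i) for i in 0..7
First compute sub-values bottom-up:
  catalan(0) = 1, catalan(1) = 1
  catalan(2) = 1*1 + 1*1 = 2
  catalan(3) = 1*2 + 1*1 + 2*1 = 5
  catalan(4) = 1*5 + 1*2 + 2*1 + 5*1 = 14
  catalan(5) = 1*14 + 1*5 + 2*2 + 5*1 + 14*1 = 42
  catalan(6) = 1*42 + 1*14 + 2*5 + 5*2 + 14*1 + 42*1 = 132
  catalan(7) = 1*132 + 1*42 + 2*14 + 5*5 + 14*2 + 42*1 + 132*1 = 429
Now catalan(8):
  catalan(0)*catalan(7) = 1*429 = 429
  catalan(1)*catalan(6) = 1*132 = 132
  catalan(2)*catalan(5) = 2*42 = 84
  catalan(3)*catalan(4) = 5*14 = 70
  catalan(4)*catalan(3) = 14*5 = 70
  catalan(5)*catalan(2) = 42*2 = 84
  catalan(6)*catalan(1) = 132*1 = 132
  catalan(7)*catalan(0) = 429*1 = 429
= 429 + 132 + 84 + 70 + 70 + 84 + 132 + 429
= 1430


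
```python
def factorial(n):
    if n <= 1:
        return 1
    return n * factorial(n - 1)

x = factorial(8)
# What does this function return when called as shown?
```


factorial(8)
= 8 * factorial(7)
= 8 * 7 * factorial(6)
= 8 * 7 * 6 * factorial(5)
= 8 * 7 * 6 * 5 * factorial(4)
= 8 * 7 * 6 * 5 * 4 * factorial(3)
= 8 * 7 * 6 * 5 * 4 * 3 * factorial(2)
= 8 * 7 * 6 * 5 * 4 * 3 * 2 * factorial(1)
= 8 * 7 * 6 * 5 * 4 * 3 * 2 * 1
= 40320


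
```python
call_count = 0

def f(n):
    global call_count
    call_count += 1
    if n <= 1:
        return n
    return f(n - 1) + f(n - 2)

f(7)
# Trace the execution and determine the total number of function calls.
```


f(7) calls f(6) and f(5); each non-base call branches into two more.
Let C(k) = total number of calls made by f(k), including the call to f(k) itself.
Base cases: C(0) = 1, C(1) = 1
Recurrence: C(k) = 1 + C(k-1) + C(k-2)
  C(2) = 1 + C(1) + C(0) = 1 + 1 + 1 = 3
  C(3) = 1 + C(2) + C(1) = 1 + 3 + 1 = 5
  C(4) = 1 + C(3) + C(2) = 1 + 5 + 3 = 9
  C(5) = 1 + C(4) + C(3) = 1 + 9 + 5 = 15
  C(6) = 1 + C(5) + C(4) = 1 + 15 + 9 = 25
  C(7) = 1 + C(6) + C(5) = 1 + 25 + 15 = 41
Total calls = C(7) = 41


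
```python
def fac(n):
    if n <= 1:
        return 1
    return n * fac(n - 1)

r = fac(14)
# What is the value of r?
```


fac(14)
= 14 * fac(13)
= 14 * 13 * fac(12)
= 14 * 13 * 12 * fac(11)
= 14 * 13 * 12 * 11 * fac(10)
= 14 * 13 * 12 * 11 * 10 * fac(9)
= 14 * 13 * 12 * 11 * 10 * 9 * fac(8)
= 14 * 13 * 12 * 11 * 10 * 9 * 8 * fac(7)
= 14 * 13 * 12 * 11 * 10 * 9 * 8 * 7 * fac(6)
= 14 * 13 * 12 * 11 * 10 * 9 * 8 * 7 * 6 * fac(5)
= 14 * 13 * 12 * 11 * 10 * 9 * 8 * 7 * 6 * 5 * fac(4)
= 14 * 13 * 12 * 11 * 10 * 9 * 8 * 7 * 6 * 5 * 4 * fac(3)
= 14 * 13 * 12 * 11 * 10 * 9 * 8 * 7 * 6 * 5 * 4 * 3 * fac(2)
= 14 * 13 * 12 * 11 * 10 * 9 * 8 * 7 * 6 * 5 * 4 * 3 * 2 * fac(1)
= 14 * 13 * 12 * 11 * 10 * 9 * 8 * 7 * 6 * 5 * 4 * 3 * 2 * 1
= 87178291200


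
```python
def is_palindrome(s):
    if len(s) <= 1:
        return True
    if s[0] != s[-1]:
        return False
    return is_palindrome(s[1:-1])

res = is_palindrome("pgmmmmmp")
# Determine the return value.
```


is_palindrome("pgmmmmmp")
"pgmmmmmp": s[0]='p' == s[-1]='p' -> is_palindrome("gmmmmm")
"gmmmmm": s[0]='g' != s[-1]='m' -> False
= False


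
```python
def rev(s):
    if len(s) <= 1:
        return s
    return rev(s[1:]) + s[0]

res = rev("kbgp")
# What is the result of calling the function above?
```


rev("kbgp")
= rev("bgp") + "k"
= rev("gp") + "b" + "k"
= rev("p") + "g" + "b" + "k"
= "p" + "g" + "b" + "k"
= "pgbk"


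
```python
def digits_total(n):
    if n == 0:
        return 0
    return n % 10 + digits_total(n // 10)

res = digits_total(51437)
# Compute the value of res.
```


digits_total(51437)
= 7 + digits_total(5143)
= 7 + 3 + digits_total(514)
= 7 + 3 + 4 + digits_total(51)
= 7 + 3 + 4 + 1 + digits_total(5)
= 7 + 3 + 4 + 1 + 5 + digits_total(0)
= 7 + 3 + 4 + 1 + 5 + 0
= 20


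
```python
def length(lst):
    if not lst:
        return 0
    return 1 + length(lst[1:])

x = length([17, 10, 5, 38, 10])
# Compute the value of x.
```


length([17, 10, 5, 38, 10])
= 1 + length([10, 5, 38, 10])
= 1 + 1 + length([5, 38, 10])
= 1 + 1 + 1 + length([38, 10])
= 1 + 1 + 1 + 1 + length([10])
= 1 + 1 + 1 + 1 + 1 + length([])
= 1 + 1 + 1 + 1 + 1 + 0
= 5


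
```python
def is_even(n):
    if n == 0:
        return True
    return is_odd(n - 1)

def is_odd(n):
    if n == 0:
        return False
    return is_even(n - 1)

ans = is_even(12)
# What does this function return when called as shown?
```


is_even(12)
= is_odd(11)
= is_even(10)
= is_odd(9)
= is_even(8)
= is_odd(7)
= is_even(6)
= is_odd(5)
= is_even(4)
= is_odd(3)
= is_even(2)
= is_odd(1)
= is_even(0)
n == 0: return True
= True


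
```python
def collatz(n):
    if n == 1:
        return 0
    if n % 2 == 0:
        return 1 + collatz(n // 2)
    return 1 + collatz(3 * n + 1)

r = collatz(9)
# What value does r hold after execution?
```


collatz(9)
9 is odd -> 3*9+1 = 28 -> collatz(28)
28 is even -> collatz(14)
14 is even -> collatz(7)
7 is odd -> 3*7+1 = 22 -> collatz(22)
22 is even -> collatz(11)
11 is odd -> 3*11+1 = 34 -> collatz(34)
34 is even -> collatz(17)
17 is odd -> 3*17+1 = 52 -> collatz(52)
52 is even -> collatz(26)
26 is even -> collatz(13)
13 is odd -> 3*13+1 = 40 -> collatz(40)
40 is even -> collatz(20)
20 is even -> collatz(10)
10 is even -> collatz(5)
5 is odd -> 3*5+1 = 16 -> collatz(16)
16 is even -> collatz(8)
8 is even -> collatz(4)
4 is even -> collatz(2)
2 is even -> collatz(1)
Reached 1 after 19 steps
= 19


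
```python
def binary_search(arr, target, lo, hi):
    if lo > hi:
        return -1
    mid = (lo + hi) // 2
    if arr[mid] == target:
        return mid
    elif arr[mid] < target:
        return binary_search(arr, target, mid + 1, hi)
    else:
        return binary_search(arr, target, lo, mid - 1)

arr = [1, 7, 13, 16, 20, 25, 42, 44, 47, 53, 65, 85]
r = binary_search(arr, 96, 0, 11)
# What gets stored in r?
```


binary_search(arr, 96, 0, 11)
lo=0, hi=11, mid=5, arr[mid]=25
25 < 96, search right half
lo=6, hi=11, mid=8, arr[mid]=47
47 < 96, search right half
lo=9, hi=11, mid=10, arr[mid]=65
65 < 96, search right half
lo=11, hi=11, mid=11, arr[mid]=85
85 < 96, search right half
lo > hi, target not found, return -1
= -1


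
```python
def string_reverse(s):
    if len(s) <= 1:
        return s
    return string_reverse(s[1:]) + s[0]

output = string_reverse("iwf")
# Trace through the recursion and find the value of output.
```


string_reverse("iwf")
= string_reverse("wf") + "i"
= string_reverse("f") + "w" + "i"
= "f" + "w" + "i"
= "fwi"


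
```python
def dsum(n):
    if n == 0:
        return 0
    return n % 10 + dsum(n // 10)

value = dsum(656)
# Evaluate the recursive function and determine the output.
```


dsum(656)
= 6 + dsum(65)
= 6 + 5 + dsum(6)
= 6 + 5 + 6 + dsum(0)
= 6 + 5 + 6 + 0
= 17


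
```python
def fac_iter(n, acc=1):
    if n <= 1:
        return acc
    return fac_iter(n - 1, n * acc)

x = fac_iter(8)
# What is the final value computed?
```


fac_iter(8, 1)
= fac_iter(7, 8 * 1) = fac_iter(7, 8)
= fac_iter(6, 7 * 8) = fac_iter(6, 56)
= fac_iter(5, 6 * 56) = fac_iter(5, 336)
= fac_iter(4, 5 * 336) = fac_iter(4, 1680)
= fac_iter(3, 4 * 1680) = fac_iter(3, 6720)
= fac_iter(2, 3 * 6720) = fac_iter(2, 20160)
= fac_iter(1, 2 * 20160) = fac_iter(1, 40320)
n <= 1, return acc = 40320
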